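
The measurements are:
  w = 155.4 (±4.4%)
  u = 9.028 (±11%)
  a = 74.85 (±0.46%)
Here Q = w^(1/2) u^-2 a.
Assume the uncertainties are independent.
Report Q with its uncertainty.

11.45 ± 2.53

Q is a product of powers, so relative uncertainties combine in quadrature:
  (½·δw/w)² = (0.5×0.0440)² = 0.000484;  (-2·δu/u)² = (-2×0.110)² = 0.0484;  (1·δa/a)² = (1×0.00460)² = 2.12e-05
δQ/Q = √(0.0489) = 0.221
Q = 11.45, so δQ = 0.221 × 11.45 = 2.53.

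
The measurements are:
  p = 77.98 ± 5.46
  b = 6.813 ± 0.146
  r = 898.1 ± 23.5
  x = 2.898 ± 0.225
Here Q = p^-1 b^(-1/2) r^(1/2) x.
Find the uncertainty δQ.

0.0452

Products/powers → add relative errors in quadrature, weighted by exponent:
  (-1·δp/p)² = (-1×0.0700)² = 0.00490;  (−½·δb/b)² = (-0.5×0.0214)² = 0.000115;  (½·δr/r)² = (0.5×0.0262)² = 0.000171;  (1·δx/x)² = (1×0.0776)² = 0.00603
δQ/Q = √(0.0112) = 0.106
Q = 0.4267, so δQ = 0.106 × 0.4267 = 0.0452.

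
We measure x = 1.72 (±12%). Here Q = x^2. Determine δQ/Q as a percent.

Relative error in a monomial: (δQ/Q)² = Σ (nᵢ · δxᵢ/xᵢ)².
  (2·δx/x)² = (2×0.120)² = 0.0576
δQ/Q = √(0.0576) = 0.240

24.0%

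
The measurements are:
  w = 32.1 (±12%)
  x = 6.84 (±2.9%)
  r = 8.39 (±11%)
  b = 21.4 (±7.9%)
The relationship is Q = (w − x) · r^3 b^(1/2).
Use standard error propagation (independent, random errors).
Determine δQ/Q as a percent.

36.6%

Let u = w − x = 25.3. δu = √(δw² + δx²) = √(14.8 + 0.0393) = 3.86, so δu/u = 0.153.
Q is then a monomial in u, r, b:
δQ/Q = √((δu/u)² + (3·δr/r)² + (½·δb/b)²) = √(0.0233 + 0.109 + 0.00156) = 0.366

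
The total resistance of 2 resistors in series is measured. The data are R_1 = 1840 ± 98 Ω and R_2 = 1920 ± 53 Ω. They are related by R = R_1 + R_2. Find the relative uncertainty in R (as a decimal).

R is a linear combination, so absolute uncertainties add in quadrature:
  (δR_1)² = 9600;  (δR_2)² = 2810
δR = √(12400) = 111 Ω
R = 3760 Ω, so δR/R = 111/3760 = 0.0296.

0.0296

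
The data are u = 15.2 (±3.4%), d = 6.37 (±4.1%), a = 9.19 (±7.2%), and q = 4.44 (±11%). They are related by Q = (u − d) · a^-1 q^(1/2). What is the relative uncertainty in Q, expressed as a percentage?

11.2%

Let w = u − d = 8.83. δw = √(δu² + δd²) = √(0.267 + 0.0682) = 0.579, so δw/w = 0.0656.
Q is then a monomial in w, a, q:
δQ/Q = √((δw/w)² + (-1·δa/a)² + (½·δq/q)²) = √(0.00430 + 0.00518 + 0.00302) = 0.112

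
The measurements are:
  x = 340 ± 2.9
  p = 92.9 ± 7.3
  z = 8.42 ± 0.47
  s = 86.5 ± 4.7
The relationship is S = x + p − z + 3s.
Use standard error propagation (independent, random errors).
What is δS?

16.1

Each term contributes (cᵢ δxᵢ)² to (δS)²:
  (δx)² = 8.41;  (δp)² = 53.3;  (δz)² = 0.221;  (3·δs)² = 199
δS = √(261) = 16.1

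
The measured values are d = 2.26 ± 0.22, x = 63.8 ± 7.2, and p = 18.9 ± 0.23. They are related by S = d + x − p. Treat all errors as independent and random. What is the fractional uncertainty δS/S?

0.153

For a sum/difference, combine absolute errors in quadrature:
  (δd)² = 0.0484;  (δx)² = 51.8;  (δp)² = 0.0529
δS = √(51.9) = 7.21
S = 47.2, so δS/S = 7.21/47.2 = 0.153.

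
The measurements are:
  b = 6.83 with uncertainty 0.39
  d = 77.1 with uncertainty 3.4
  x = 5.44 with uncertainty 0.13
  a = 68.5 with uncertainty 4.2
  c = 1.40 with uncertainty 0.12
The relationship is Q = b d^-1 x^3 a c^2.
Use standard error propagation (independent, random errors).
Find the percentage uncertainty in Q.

Products/powers → add relative errors in quadrature, weighted by exponent:
  (1·δb/b)² = (1×0.0571)² = 0.00326;  (-1·δd/d)² = (-1×0.0441)² = 0.00194;  (3·δx/x)² = (3×0.0239)² = 0.00514;  (1·δa/a)² = (1×0.0613)² = 0.00376;  (2·δc/c)² = (2×0.0857)² = 0.0294
δQ/Q = √(0.0435) = 0.209

20.9%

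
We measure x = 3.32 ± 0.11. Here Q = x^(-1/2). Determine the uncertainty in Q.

Relative error in a monomial: (δQ/Q)² = Σ (nᵢ · δxᵢ/xᵢ)².
  (−½·δx/x)² = (-0.5×0.0331)² = 0.000274
δQ/Q = √(0.000274) = 0.0166
Q = 0.549, so δQ = 0.0166 × 0.549 = 0.00909.

0.00909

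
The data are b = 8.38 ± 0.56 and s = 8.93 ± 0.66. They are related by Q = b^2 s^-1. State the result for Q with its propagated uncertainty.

7.86 ± 1.20

Relative error in a monomial: (δQ/Q)² = Σ (nᵢ · δxᵢ/xᵢ)².
  (2·δb/b)² = (2×0.0668)² = 0.0179;  (-1·δs/s)² = (-1×0.0739)² = 0.00546
δQ/Q = √(0.0233) = 0.153
Q = 7.86, so δQ = 0.153 × 7.86 = 1.20.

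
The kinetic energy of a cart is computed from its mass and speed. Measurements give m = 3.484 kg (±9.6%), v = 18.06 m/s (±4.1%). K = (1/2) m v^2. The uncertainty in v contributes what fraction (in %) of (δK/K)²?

(δK/K)² = (1·δm/m)² + (2·δv/v)²
  m term: (1×0.0960)² = 0.00922
  v term: (2×0.0410)² = 0.00672
Total = 0.0159. Share from v = 0.00672/0.0159 = 0.422.

42.2%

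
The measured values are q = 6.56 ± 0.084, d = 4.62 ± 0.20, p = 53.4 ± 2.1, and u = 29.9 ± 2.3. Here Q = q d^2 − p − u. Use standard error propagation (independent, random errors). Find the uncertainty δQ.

Let w = q·d^2 = 140. δw/w = √((1·δq/q)² + (2·δd/d)²) = √(0.000164 + 0.00750) = 0.0875, so δw = 12.3.
Q = w − p − u: δQ = √(δw² + δp² + δu²) = √(150 + 4.41 + 5.29) = 12.6

12.6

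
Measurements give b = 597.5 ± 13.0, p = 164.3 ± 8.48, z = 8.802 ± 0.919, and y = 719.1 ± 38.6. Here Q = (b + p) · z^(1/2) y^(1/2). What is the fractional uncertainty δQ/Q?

0.0621

Let u = b + p = 761.8. δu = √(δb² + δp²) = √(169 + 71.9) = 15.5, so δu/u = 0.0204.
Q is then a monomial in u, z, y:
δQ/Q = √((δu/u)² + (½·δz/z)² + (½·δy/y)²) = √(0.000415 + 0.00273 + 0.000720) = 0.0621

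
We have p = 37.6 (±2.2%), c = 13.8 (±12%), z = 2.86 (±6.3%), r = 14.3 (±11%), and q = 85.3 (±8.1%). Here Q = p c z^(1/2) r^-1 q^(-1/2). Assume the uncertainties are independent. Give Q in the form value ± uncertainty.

Since Q is a product/quotient, work with relative uncertainties:
  (1·δp/p)² = (1×0.0220)² = 0.000484;  (1·δc/c)² = (1×0.120)² = 0.0144;  (½·δz/z)² = (0.5×0.0630)² = 0.000992;  (-1·δr/r)² = (-1×0.110)² = 0.0121;  (−½·δq/q)² = (-0.5×0.0810)² = 0.00164
δQ/Q = √(0.0296) = 0.172
Q = 6.64, so δQ = 0.172 × 6.64 = 1.14.

6.64 ± 1.14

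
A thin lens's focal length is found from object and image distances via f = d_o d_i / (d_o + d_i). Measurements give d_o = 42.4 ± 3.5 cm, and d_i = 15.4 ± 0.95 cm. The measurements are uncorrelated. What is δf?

0.568 cm

∂f/∂d_o = (d_i/(d_o+d_i))² = 0.0710;  ∂f/∂d_i = (d_o/(d_o+d_i))² = 0.538
δf = √((∂f/∂d_o · δd_o)² + (∂f/∂d_i · δd_i)²) = √(0.0617 + 0.261) = 0.568 cm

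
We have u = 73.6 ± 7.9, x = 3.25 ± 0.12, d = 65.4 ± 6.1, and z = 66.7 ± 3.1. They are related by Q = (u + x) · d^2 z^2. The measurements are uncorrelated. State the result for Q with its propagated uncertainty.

Let w = u + x = 76.8. δw = √(δu² + δx²) = √(62.4 + 0.0144) = 7.90, so δw/w = 0.103.
Q is then a monomial in w, d, z:
δQ/Q = √((δw/w)² + (2·δd/d)² + (2·δz/z)²) = √(0.0106 + 0.0348 + 0.00864) = 0.232
Q = 1.46e+09, so δQ = 0.232 × 1.46e+09 = 3.4e+08.

(1.46 ± 0.340) × 10^9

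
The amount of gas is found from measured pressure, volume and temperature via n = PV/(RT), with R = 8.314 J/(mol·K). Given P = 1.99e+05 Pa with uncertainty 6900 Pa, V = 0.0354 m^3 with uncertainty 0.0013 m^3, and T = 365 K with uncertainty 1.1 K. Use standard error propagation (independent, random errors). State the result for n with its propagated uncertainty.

2.32 ± 0.117 mol

Each factor contributes (exponent × relative error)² to (δn/n)²:
  (1·δP/P)² = (1×0.0347)² = 0.00120;  (1·δV/V)² = (1×0.0367)² = 0.00135;  (-1·δT/T)² = (-1×0.00301)² = 9.08e-06
δn/n = √(0.00256) = 0.0506
n = 2.32 mol, so δn = 0.0506 × 2.32 = 0.117 mol.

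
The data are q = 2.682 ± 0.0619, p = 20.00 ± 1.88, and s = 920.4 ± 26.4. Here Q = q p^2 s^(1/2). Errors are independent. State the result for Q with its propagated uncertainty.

Products/powers → add relative errors in quadrature, weighted by exponent:
  (1·δq/q)² = (1×0.0231)² = 0.000533;  (2·δp/p)² = (2×0.0940)² = 0.0353;  (½·δs/s)² = (0.5×0.0287)² = 0.000206
δQ/Q = √(0.0361) = 0.190
Q = 32550, so δQ = 0.190 × 32550 = 6180.

32550 ± 6180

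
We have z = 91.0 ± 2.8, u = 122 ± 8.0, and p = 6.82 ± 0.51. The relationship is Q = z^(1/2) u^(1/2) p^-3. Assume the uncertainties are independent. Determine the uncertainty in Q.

Since Q is a product/quotient, work with relative uncertainties:
  (½·δz/z)² = (0.5×0.0308)² = 0.000237;  (½·δu/u)² = (0.5×0.0656)² = 0.00107;  (-3·δp/p)² = (-3×0.0748)² = 0.0503
δQ/Q = √(0.0516) = 0.227
Q = 0.332, so δQ = 0.227 × 0.332 = 0.0755.

0.0755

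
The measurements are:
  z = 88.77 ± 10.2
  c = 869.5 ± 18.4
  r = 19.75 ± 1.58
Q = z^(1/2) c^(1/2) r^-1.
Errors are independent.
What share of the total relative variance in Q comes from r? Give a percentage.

65.2%

(δQ/Q)² = (½·δz/z)² + (½·δc/c)² + (-1·δr/r)²
  z term: (0.5×0.115)² = 0.00330
  c term: (0.5×0.0212)² = 0.000112
  r term: (-1×0.0800)² = 0.00640
Total = 0.00981. Share from r = 0.00640/0.00981 = 0.652.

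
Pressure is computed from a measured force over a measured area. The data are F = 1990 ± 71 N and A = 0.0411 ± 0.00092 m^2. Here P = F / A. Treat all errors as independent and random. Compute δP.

For a monomial P ∝ F, A^-1, fractional errors add in quadrature:
  (1·δF/F)² = (1×0.0357)² = 0.00127;  (-1·δA/A)² = (-1×0.0224)² = 0.000501
δP/P = √(0.00177) = 0.0421
P = 48400 Pa, so δP = 0.0421 × 48400 = 2040 Pa.

2040 Pa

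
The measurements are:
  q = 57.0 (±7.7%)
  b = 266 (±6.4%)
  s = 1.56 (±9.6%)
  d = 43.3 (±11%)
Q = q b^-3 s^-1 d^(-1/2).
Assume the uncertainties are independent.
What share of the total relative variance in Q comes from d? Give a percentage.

5.50%

(δQ/Q)² = (1·δq/q)² + (-3·δb/b)² + (-1·δs/s)² + (−½·δd/d)²
  q term: (1×0.0770)² = 0.00593
  b term: (-3×0.0640)² = 0.0369
  s term: (-1×0.0960)² = 0.00922
  d term: (-0.5×0.110)² = 0.00302
Total = 0.0550. Share from d = 0.00302/0.0550 = 0.0550.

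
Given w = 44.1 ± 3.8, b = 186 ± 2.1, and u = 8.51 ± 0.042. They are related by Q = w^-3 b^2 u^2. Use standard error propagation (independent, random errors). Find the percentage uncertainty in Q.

Q is a product of powers, so relative uncertainties combine in quadrature:
  (-3·δw/w)² = (-3×0.0862)² = 0.0668;  (2·δb/b)² = (2×0.0113)² = 0.000510;  (2·δu/u)² = (2×0.00494)² = 9.74e-05
δQ/Q = √(0.0674) = 0.260

26.0%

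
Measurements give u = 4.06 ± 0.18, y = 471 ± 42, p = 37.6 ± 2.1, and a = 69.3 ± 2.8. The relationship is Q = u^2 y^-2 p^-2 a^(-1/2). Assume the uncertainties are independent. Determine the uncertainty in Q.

1.45e-09

Each factor contributes (exponent × relative error)² to (δQ/Q)²:
  (2·δu/u)² = (2×0.0443)² = 0.00786;  (-2·δy/y)² = (-2×0.0892)² = 0.0318;  (-2·δp/p)² = (-2×0.0559)² = 0.0125;  (−½·δa/a)² = (-0.5×0.0404)² = 0.000408
δQ/Q = √(0.0526) = 0.229
Q = 6.31e-09, so δQ = 0.229 × 6.31e-09 = 1.45e-09.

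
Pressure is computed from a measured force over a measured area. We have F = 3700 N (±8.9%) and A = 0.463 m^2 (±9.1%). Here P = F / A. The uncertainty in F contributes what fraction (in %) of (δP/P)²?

(δP/P)² = (1·δF/F)² + (-1·δA/A)²
  F term: (1×0.0890)² = 0.00792
  A term: (-1×0.0910)² = 0.00828
Total = 0.0162. Share from F = 0.00792/0.0162 = 0.489.

48.9%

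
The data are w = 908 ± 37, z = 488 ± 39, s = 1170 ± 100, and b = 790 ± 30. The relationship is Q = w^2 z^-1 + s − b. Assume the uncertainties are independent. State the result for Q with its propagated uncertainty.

Let p = w^2·z^-1 = 1690. δp/p = √((2·δw/w)² + (-1·δz/z)²) = √(0.00664 + 0.00639) = 0.114, so δp = 193.
Q = p + s − b: δQ = √(δp² + δs² + δb²) = √(37200 + 10000 + 900) = 219
Q = 2070.

2070 ± 219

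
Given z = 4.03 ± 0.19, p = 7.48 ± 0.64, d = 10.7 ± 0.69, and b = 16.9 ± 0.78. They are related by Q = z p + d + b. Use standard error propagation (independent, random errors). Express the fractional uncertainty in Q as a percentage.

Let w = z·p = 30.1. δw/w = √((1·δz/z)² + (1·δp/p)²) = √(0.00222 + 0.00732) = 0.0977, so δw = 2.94.
Q = w + d + b: δQ = √(δw² + δd² + δb²) = √(8.67 + 0.476 + 0.608) = 3.12
Q = 57.7, so δQ/Q = 3.12/57.7 = 0.0541.

5.41%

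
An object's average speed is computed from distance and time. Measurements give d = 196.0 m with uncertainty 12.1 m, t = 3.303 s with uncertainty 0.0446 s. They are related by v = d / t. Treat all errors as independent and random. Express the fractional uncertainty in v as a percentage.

6.32%

Each factor contributes (exponent × relative error)² to (δv/v)²:
  (1·δd/d)² = (1×0.0617)² = 0.00381;  (-1·δt/t)² = (-1×0.0135)² = 0.000182
δv/v = √(0.00399) = 0.0632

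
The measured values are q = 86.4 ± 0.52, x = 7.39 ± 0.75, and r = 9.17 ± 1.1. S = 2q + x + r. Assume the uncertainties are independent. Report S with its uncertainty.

Absolute uncertainties add in quadrature for a linear combination:
  (2·δq)² = 1.08;  (δx)² = 0.562;  (δr)² = 1.21
δS = √(2.85) = 1.69
S = 189.

189 ± 1.69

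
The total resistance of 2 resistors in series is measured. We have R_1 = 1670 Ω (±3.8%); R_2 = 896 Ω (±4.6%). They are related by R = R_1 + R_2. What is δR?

75.7 Ω

Each term contributes (cᵢ δxᵢ)² to (δR)²:
  (δR_1)² = 4030;  (δR_2)² = 1700
δR = √(5730) = 75.7 Ω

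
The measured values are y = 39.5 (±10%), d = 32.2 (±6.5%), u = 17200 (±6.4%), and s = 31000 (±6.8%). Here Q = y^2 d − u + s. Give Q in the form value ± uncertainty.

64000 ± 10800

Let p = y^2·d = 50200. δp/p = √((2·δy/y)² + (1·δd/d)²) = √(0.0400 + 0.00423) = 0.210, so δp = 10600.
Q = p − u + s: δQ = √(δp² + δu² + δs²) = √(1.12e+08 + 1.21e+06 + 4.44e+06) = 10800
Q = 64000.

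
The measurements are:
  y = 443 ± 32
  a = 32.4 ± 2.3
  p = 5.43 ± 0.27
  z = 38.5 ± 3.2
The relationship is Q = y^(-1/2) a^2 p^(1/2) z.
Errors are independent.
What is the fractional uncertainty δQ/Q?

0.170

Q is a product of powers, so relative uncertainties combine in quadrature:
  (−½·δy/y)² = (-0.5×0.0722)² = 0.00130;  (2·δa/a)² = (2×0.0710)² = 0.0202;  (½·δp/p)² = (0.5×0.0497)² = 0.000618;  (1·δz/z)² = (1×0.0831)² = 0.00691
δQ/Q = √(0.0290) = 0.170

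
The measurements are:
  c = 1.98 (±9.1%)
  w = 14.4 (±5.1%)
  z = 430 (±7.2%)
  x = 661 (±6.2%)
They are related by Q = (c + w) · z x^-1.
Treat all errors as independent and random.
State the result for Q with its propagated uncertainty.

Let u = c + w = 16.4. δu = √(δc² + δw²) = √(0.0325 + 0.539) = 0.756, so δu/u = 0.0462.
Q is then a monomial in u, z, x:
δQ/Q = √((δu/u)² + (1·δz/z)² + (-1·δx/x)²) = √(0.00213 + 0.00518 + 0.00384) = 0.106
Q = 10.7, so δQ = 0.106 × 10.7 = 1.13.

10.7 ± 1.13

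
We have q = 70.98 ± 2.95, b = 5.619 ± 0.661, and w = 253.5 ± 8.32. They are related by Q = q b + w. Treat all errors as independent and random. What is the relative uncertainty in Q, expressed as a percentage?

Let p = q·b = 398.8. δp/p = √((1·δq/q)² + (1·δb/b)²) = √(0.00173 + 0.0138) = 0.125, so δp = 49.8.
Q = p + w: δQ = √(δp² + δw²) = √(2480 + 69.2) = 50.5
Q = 652.3, so δQ/Q = 50.5/652.3 = 0.0773.

7.73%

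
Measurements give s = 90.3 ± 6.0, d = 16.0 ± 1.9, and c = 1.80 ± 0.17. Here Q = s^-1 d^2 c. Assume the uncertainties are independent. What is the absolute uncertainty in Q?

1.35

Products/powers → add relative errors in quadrature, weighted by exponent:
  (-1·δs/s)² = (-1×0.0664)² = 0.00441;  (2·δd/d)² = (2×0.119)² = 0.0564;  (1·δc/c)² = (1×0.0944)² = 0.00892
δQ/Q = √(0.0697) = 0.264
Q = 5.10, so δQ = 0.264 × 5.10 = 1.35.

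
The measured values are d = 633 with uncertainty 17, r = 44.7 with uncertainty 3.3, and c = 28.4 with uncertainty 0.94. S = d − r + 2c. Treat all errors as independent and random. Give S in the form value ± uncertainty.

S is a linear combination, so absolute uncertainties add in quadrature:
  (δd)² = 289;  (δr)² = 10.9;  (2·δc)² = 3.53
δS = √(303) = 17.4
S = 645.

645 ± 17.4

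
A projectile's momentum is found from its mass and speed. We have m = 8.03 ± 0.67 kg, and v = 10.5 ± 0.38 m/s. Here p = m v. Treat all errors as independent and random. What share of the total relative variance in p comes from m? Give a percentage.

(δp/p)² = (1·δm/m)² + (1·δv/v)²
  m term: (1×0.0834)² = 0.00696
  v term: (1×0.0362)² = 0.00131
Total = 0.00827. Share from m = 0.00696/0.00827 = 0.842.

84.2%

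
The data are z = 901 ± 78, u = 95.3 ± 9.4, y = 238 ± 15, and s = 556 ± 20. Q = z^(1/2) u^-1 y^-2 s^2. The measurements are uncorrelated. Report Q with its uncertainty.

1.72 ± 0.311

Since Q is a product/quotient, work with relative uncertainties:
  (½·δz/z)² = (0.5×0.0866)² = 0.00187;  (-1·δu/u)² = (-1×0.0986)² = 0.00973;  (-2·δy/y)² = (-2×0.0630)² = 0.0159;  (2·δs/s)² = (2×0.0360)² = 0.00518
δQ/Q = √(0.0327) = 0.181
Q = 1.72, so δQ = 0.181 × 1.72 = 0.311.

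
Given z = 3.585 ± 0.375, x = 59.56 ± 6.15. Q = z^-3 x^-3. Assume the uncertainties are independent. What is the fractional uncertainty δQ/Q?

0.441

For a monomial Q ∝ z^-3, x^-3, fractional errors add in quadrature:
  (-3·δz/z)² = (-3×0.105)² = 0.0985;  (-3·δx/x)² = (-3×0.103)² = 0.0960
δQ/Q = √(0.194) = 0.441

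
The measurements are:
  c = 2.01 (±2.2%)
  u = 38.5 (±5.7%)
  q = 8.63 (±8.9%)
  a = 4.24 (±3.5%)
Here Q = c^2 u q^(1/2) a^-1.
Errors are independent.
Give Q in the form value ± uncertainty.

Relative error in a monomial: (δQ/Q)² = Σ (nᵢ · δxᵢ/xᵢ)².
  (2·δc/c)² = (2×0.0220)² = 0.00194;  (1·δu/u)² = (1×0.0570)² = 0.00325;  (½·δq/q)² = (0.5×0.0890)² = 0.00198;  (-1·δa/a)² = (-1×0.0350)² = 0.00123
δQ/Q = √(0.00839) = 0.0916
Q = 108, so δQ = 0.0916 × 108 = 9.87.

108 ± 9.87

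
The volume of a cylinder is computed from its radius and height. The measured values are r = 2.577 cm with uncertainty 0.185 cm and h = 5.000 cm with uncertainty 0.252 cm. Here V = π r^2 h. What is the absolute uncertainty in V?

V is a product of powers, so relative uncertainties combine in quadrature:
  (2·δr/r)² = (2×0.0718)² = 0.0206;  (1·δh/h)² = (1×0.0504)² = 0.00254
δV/V = √(0.0232) = 0.152
V = 104.3 cm^3, so δV = 0.152 × 104.3 = 15.9 cm^3.

15.9 cm^3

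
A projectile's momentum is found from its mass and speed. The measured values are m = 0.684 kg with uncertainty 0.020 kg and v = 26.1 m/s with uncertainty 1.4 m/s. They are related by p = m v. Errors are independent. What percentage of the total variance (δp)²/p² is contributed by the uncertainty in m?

(δp/p)² = (1·δm/m)² + (1·δv/v)²
  m term: (1×0.0292)² = 0.000855
  v term: (1×0.0536)² = 0.00288
Total = 0.00373. Share from m = 0.000855/0.00373 = 0.229.

22.9%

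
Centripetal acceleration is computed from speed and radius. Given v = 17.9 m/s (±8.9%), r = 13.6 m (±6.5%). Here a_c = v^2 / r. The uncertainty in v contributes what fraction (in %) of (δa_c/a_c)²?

88.2%

(δa_c/a_c)² = (2·δv/v)² + (-1·δr/r)²
  v term: (2×0.0890)² = 0.0317
  r term: (-1×0.0650)² = 0.00423
Total = 0.0359. Share from v = 0.0317/0.0359 = 0.882.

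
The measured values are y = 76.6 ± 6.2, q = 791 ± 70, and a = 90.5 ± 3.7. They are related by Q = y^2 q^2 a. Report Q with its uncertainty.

(3.32 ± 0.808) × 10^11

Since Q is a product/quotient, work with relative uncertainties:
  (2·δy/y)² = (2×0.0809)² = 0.0262;  (2·δq/q)² = (2×0.0885)² = 0.0313;  (1·δa/a)² = (1×0.0409)² = 0.00167
δQ/Q = √(0.0592) = 0.243
Q = 3.32e+11, so δQ = 0.243 × 3.32e+11 = 8.08e+10.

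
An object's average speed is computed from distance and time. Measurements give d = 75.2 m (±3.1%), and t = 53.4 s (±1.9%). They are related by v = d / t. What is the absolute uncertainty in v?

Products/powers → add relative errors in quadrature, weighted by exponent:
  (1·δd/d)² = (1×0.0310)² = 0.000961;  (-1·δt/t)² = (-1×0.0190)² = 0.000361
δv/v = √(0.00132) = 0.0364
v = 1.41 m/s, so δv = 0.0364 × 1.41 = 0.0512 m/s.

0.0512 m/s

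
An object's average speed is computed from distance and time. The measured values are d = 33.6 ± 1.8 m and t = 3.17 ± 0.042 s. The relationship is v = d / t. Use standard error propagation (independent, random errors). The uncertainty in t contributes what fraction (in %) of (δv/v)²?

(δv/v)² = (1·δd/d)² + (-1·δt/t)²
  d term: (1×0.0536)² = 0.00287
  t term: (-1×0.0132)² = 0.000176
Total = 0.00305. Share from t = 0.000176/0.00305 = 0.0576.

5.76%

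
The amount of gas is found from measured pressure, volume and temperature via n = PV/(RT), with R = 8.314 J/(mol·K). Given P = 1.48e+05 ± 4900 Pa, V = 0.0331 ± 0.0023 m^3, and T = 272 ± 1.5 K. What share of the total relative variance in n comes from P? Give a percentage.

18.4%

(δn/n)² = (1·δP/P)² + (1·δV/V)² + (-1·δT/T)²
  P term: (1×0.0331)² = 0.00110
  V term: (1×0.0695)² = 0.00483
  T term: (-1×0.00551)² = 3.04e-05
Total = 0.00595. Share from P = 0.00110/0.00595 = 0.184.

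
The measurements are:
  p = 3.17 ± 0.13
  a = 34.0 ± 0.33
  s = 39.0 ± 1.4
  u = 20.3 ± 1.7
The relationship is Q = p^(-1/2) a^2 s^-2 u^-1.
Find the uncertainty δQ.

0.00239

Q is a product of powers, so relative uncertainties combine in quadrature:
  (−½·δp/p)² = (-0.5×0.0410)² = 0.000420;  (2·δa/a)² = (2×0.00971)² = 0.000377;  (-2·δs/s)² = (-2×0.0359)² = 0.00515;  (-1·δu/u)² = (-1×0.0837)² = 0.00701
δQ/Q = √(0.0130) = 0.114
Q = 0.0210, so δQ = 0.114 × 0.0210 = 0.00239.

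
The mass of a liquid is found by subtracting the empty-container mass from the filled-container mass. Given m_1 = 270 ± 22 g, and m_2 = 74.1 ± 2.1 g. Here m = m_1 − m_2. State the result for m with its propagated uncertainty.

196 ± 22.1 g

m is a linear combination, so absolute uncertainties add in quadrature:
  (δm_1)² = 484;  (δm_2)² = 4.41
δm = √(488) = 22.1 g
m = 196 g.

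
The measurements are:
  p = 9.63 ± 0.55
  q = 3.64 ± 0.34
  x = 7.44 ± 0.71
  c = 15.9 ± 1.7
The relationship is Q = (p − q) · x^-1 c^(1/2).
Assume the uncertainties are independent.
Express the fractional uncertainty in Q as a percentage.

15.4%

Let u = p − q = 5.99. δu = √(δp² + δq²) = √(0.303 + 0.116) = 0.647, so δu/u = 0.108.
Q is then a monomial in u, x, c:
δQ/Q = √((δu/u)² + (-1·δx/x)² + (½·δc/c)²) = √(0.0117 + 0.00911 + 0.00286) = 0.154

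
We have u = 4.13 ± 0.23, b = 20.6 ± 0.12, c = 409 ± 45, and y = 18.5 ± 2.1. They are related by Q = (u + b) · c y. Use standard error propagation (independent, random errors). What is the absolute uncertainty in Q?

29600

Let w = u + b = 24.7. δw = √(δu² + δb²) = √(0.0529 + 0.0144) = 0.259, so δw/w = 0.0105.
Q is then a monomial in w, c, y:
δQ/Q = √((δw/w)² + (1·δc/c)² + (1·δy/y)²) = √(0.000110 + 0.0121 + 0.0129) = 0.158
Q = 1.87e+05, so δQ = 0.158 × 1.87e+05 = 29600.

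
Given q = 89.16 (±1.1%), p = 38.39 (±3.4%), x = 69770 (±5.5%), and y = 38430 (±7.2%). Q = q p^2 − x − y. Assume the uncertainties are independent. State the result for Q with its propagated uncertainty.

23200 ± 10200

Let w = q·p^2 = 131400. δw/w = √((1·δq/q)² + (2·δp/p)²) = √(0.000121 + 0.00462) = 0.0689, so δw = 9050.
Q = w − x − y: δQ = √(δw² + δx² + δy²) = √(8.19e+07 + 1.47e+07 + 7.66e+06) = 10200
Q = 23200.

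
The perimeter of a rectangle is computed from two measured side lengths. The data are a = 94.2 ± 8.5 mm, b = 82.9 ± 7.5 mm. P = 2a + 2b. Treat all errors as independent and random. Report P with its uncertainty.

354 ± 22.7 mm

Each term contributes (cᵢ δxᵢ)² to (δP)²:
  (2·δa)² = 289;  (2·δb)² = 225
δP = √(514) = 22.7 mm
P = 354 mm.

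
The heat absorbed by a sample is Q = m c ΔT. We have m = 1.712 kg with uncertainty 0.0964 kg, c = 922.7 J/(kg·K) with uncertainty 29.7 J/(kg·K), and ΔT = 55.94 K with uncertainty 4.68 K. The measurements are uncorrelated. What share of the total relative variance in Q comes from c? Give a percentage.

9.25%

(δQ/Q)² = (1·δm/m)² + (1·δc/c)² + (1·δΔT/ΔT)²
  m term: (1×0.0563)² = 0.00317
  c term: (1×0.0322)² = 0.00104
  ΔT term: (1×0.0837)² = 0.00700
Total = 0.0112. Share from c = 0.00104/0.0112 = 0.0925.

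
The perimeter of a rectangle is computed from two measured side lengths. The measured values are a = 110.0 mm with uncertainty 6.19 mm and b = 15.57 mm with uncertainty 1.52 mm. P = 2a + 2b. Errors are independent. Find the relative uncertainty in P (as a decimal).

0.0508

Absolute uncertainties add in quadrature for a linear combination:
  (2·δa)² = 153;  (2·δb)² = 9.24
δP = √(163) = 12.7 mm
P = 251.1 mm, so δP/P = 12.7/251.1 = 0.0508.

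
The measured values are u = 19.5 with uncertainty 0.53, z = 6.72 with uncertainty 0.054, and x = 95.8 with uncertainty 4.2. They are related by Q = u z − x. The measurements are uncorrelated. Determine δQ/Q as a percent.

15.9%

Let p = u·z = 131. δp/p = √((1·δu/u)² + (1·δz/z)²) = √(0.000739 + 6.46e-05) = 0.0283, so δp = 3.71.
Q = p − x: δQ = √(δp² + δx²) = √(13.8 + 17.6) = 5.61
Q = 35.2, so δQ/Q = 5.61/35.2 = 0.159.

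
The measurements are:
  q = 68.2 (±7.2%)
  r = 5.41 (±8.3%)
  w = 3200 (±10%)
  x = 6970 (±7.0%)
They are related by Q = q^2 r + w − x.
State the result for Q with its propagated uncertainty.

Let p = q^2·r = 25200. δp/p = √((2·δq/q)² + (1·δr/r)²) = √(0.0207 + 0.00689) = 0.166, so δp = 4180.
Q = p + w − x: δQ = √(δp² + δw² + δx²) = √(1.75e+07 + 1.02e+05 + 2.38e+05) = 4220
Q = 21400.

21400 ± 4220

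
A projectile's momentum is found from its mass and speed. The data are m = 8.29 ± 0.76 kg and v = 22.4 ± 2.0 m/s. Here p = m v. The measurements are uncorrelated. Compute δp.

23.8 kg·m/s

For a monomial p ∝ m, v, fractional errors add in quadrature:
  (1·δm/m)² = (1×0.0917)² = 0.00840;  (1·δv/v)² = (1×0.0893)² = 0.00797
δp/p = √(0.0164) = 0.128
p = 186 kg·m/s, so δp = 0.128 × 186 = 23.8 kg·m/s.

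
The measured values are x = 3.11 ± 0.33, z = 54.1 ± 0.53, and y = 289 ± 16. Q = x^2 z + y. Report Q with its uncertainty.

Let p = x^2·z = 523. δp/p = √((2·δx/x)² + (1·δz/z)²) = √(0.0450 + 9.6e-05) = 0.212, so δp = 111.
Q = p + y: δQ = √(δp² + δy²) = √(12400 + 256) = 112
Q = 812.

812 ± 112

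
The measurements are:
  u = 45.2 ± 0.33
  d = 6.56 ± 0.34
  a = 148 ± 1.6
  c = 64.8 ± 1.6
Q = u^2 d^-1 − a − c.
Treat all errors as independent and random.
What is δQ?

16.9

Let p = u^2·d^-1 = 311. δp/p = √((2·δu/u)² + (-1·δd/d)²) = √(0.000213 + 0.00269) = 0.0538, so δp = 16.8.
Q = p − a − c: δQ = √(δp² + δa² + δc²) = √(281 + 2.56 + 2.56) = 16.9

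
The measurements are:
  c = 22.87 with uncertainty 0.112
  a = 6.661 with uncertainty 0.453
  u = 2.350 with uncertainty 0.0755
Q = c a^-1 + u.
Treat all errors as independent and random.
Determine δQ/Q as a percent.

Let p = c·a^-1 = 3.433. δp/p = √((1·δc/c)² + (-1·δa/a)²) = √(2.4e-05 + 0.00463) = 0.0682, so δp = 0.234.
Q = p + u: δQ = √(δp² + δu²) = √(0.0548 + 0.00570) = 0.246
Q = 5.783, so δQ/Q = 0.246/5.783 = 0.0425.

4.25%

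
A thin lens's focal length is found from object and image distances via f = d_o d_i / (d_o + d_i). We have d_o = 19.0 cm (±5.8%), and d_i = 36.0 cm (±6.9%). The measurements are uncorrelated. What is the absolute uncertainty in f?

∂f/∂d_o = (d_i/(d_o+d_i))² = 0.428;  ∂f/∂d_i = (d_o/(d_o+d_i))² = 0.119
δf = √((∂f/∂d_o · δd_o)² + (∂f/∂d_i · δd_i)²) = √(0.223 + 0.0879) = 0.557 cm

0.557 cm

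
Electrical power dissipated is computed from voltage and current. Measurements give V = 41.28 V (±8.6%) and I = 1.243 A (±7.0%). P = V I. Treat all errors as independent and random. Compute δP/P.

Each factor contributes (exponent × relative error)² to (δP/P)²:
  (1·δV/V)² = (1×0.0860)² = 0.00740;  (1·δI/I)² = (1×0.0700)² = 0.00490
δP/P = √(0.0123) = 0.111

0.111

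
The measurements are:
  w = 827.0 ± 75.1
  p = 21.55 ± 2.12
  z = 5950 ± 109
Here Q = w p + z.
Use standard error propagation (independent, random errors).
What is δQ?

Let h = w·p = 17820. δh/h = √((1·δw/w)² + (1·δp/p)²) = √(0.00825 + 0.00968) = 0.134, so δh = 2390.
Q = h + z: δQ = √(δh² + δz²) = √(5.69e+06 + 11900) = 2390

2390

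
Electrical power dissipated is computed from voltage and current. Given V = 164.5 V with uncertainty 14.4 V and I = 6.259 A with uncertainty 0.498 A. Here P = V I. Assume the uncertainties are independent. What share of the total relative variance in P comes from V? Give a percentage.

54.8%

(δP/P)² = (1·δV/V)² + (1·δI/I)²
  V term: (1×0.0875)² = 0.00766
  I term: (1×0.0796)² = 0.00633
Total = 0.0140. Share from V = 0.00766/0.0140 = 0.548.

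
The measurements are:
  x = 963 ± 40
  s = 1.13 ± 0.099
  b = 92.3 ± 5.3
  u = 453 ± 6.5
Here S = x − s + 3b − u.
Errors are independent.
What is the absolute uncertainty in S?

For a sum/difference, combine absolute errors in quadrature:
  (δx)² = 1600;  (δs)² = 0.00980;  (3·δb)² = 253;  (δu)² = 42.2
δS = √(1900) = 43.5

43.5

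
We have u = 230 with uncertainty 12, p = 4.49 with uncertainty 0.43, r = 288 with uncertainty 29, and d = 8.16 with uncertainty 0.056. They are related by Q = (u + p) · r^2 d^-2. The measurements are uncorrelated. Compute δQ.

60800

Let w = u + p = 234. δw = √(δu² + δp²) = √(144 + 0.185) = 12.0, so δw/w = 0.0512.
Q is then a monomial in w, r, d:
δQ/Q = √((δw/w)² + (2·δr/r)² + (-2·δd/d)²) = √(0.00262 + 0.0406 + 0.000188) = 0.208
Q = 2.92e+05, so δQ = 0.208 × 2.92e+05 = 60800.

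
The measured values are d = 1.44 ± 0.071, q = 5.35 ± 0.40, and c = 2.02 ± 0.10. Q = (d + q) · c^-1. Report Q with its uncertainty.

Let u = d + q = 6.79. δu = √(δd² + δq²) = √(0.00504 + 0.160) = 0.406, so δu/u = 0.0598.
Q is then a monomial in u, c:
δQ/Q = √((δu/u)² + (-1·δc/c)²) = √(0.00358 + 0.00245) = 0.0777
Q = 3.36, so δQ = 0.0777 × 3.36 = 0.261.

3.36 ± 0.261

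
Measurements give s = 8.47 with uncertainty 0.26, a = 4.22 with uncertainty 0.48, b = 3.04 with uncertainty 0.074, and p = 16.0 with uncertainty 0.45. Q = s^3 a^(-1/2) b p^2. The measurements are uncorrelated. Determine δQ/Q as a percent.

Products/powers → add relative errors in quadrature, weighted by exponent:
  (3·δs/s)² = (3×0.0307)² = 0.00848;  (−½·δa/a)² = (-0.5×0.114)² = 0.00323;  (1·δb/b)² = (1×0.0243)² = 0.000593;  (2·δp/p)² = (2×0.0281)² = 0.00316
δQ/Q = √(0.0155) = 0.124

12.4%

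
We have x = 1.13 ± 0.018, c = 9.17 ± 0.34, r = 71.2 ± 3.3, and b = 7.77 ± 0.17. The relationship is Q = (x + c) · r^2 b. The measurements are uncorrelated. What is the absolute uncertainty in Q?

40900

Let u = x + c = 10.3. δu = √(δx² + δc²) = √(0.000324 + 0.116) = 0.340, so δu/u = 0.0331.
Q is then a monomial in u, r, b:
δQ/Q = √((δu/u)² + (2·δr/r)² + (1·δb/b)²) = √(0.00109 + 0.00859 + 0.000479) = 0.101
Q = 4.06e+05, so δQ = 0.101 × 4.06e+05 = 40900.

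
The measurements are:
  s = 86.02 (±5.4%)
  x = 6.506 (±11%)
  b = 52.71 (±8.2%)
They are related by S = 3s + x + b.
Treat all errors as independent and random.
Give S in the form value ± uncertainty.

317.3 ± 14.6

For a sum/difference, combine absolute errors in quadrature:
  (3·δs)² = 194;  (δx)² = 0.512;  (δb)² = 18.7
δS = √(213) = 14.6
S = 317.3.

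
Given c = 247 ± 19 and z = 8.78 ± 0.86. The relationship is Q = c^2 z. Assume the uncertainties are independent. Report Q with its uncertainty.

Products/powers → add relative errors in quadrature, weighted by exponent:
  (2·δc/c)² = (2×0.0769)² = 0.0237;  (1·δz/z)² = (1×0.0979)² = 0.00959
δQ/Q = √(0.0333) = 0.182
Q = 5.36e+05, so δQ = 0.182 × 5.36e+05 = 97700.

(5.36 ± 0.977) × 10^5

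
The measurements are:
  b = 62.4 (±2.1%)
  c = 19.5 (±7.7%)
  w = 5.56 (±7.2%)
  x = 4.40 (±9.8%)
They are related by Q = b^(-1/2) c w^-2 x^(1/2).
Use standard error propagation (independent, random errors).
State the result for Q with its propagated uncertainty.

0.168 ± 0.0286

Each factor contributes (exponent × relative error)² to (δQ/Q)²:
  (−½·δb/b)² = (-0.5×0.0210)² = 0.000110;  (1·δc/c)² = (1×0.0770)² = 0.00593;  (-2·δw/w)² = (-2×0.0720)² = 0.0207;  (½·δx/x)² = (0.5×0.0980)² = 0.00240
δQ/Q = √(0.0292) = 0.171
Q = 0.168, so δQ = 0.171 × 0.168 = 0.0286.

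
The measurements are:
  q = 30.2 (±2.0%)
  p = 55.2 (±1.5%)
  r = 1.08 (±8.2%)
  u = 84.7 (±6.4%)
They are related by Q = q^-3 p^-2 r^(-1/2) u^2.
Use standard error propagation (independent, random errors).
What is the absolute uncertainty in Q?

Since Q is a product/quotient, work with relative uncertainties:
  (-3·δq/q)² = (-3×0.0200)² = 0.00360;  (-2·δp/p)² = (-2×0.0150)² = 0.000900;  (−½·δr/r)² = (-0.5×0.0820)² = 0.00168;  (2·δu/u)² = (2×0.0640)² = 0.0164
δQ/Q = √(0.0226) = 0.150
Q = 8.23e-05, so δQ = 0.150 × 8.23e-05 = 1.24e-05.

1.24e-05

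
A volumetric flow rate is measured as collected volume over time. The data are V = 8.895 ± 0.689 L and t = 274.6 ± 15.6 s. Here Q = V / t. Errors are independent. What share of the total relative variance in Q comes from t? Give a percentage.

35.0%

(δQ/Q)² = (1·δV/V)² + (-1·δt/t)²
  V term: (1×0.0775)² = 0.00600
  t term: (-1×0.0568)² = 0.00323
Total = 0.00923. Share from t = 0.00323/0.00923 = 0.350.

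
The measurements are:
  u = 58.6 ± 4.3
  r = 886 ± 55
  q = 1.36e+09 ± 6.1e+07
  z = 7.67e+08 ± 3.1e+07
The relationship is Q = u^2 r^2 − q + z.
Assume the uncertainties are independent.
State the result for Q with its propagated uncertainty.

Let p = u^2·r^2 = 2.7e+09. δp/p = √((2·δu/u)² + (2·δr/r)²) = √(0.0215 + 0.0154) = 0.192, so δp = 5.18e+08.
Q = p − q + z: δQ = √(δp² + δq² + δz²) = √(2.69e+17 + 3.72e+15 + 9.61e+14) = 5.23e+08
Q = 2.1e+09.

(2.10 ± 0.523) × 10^9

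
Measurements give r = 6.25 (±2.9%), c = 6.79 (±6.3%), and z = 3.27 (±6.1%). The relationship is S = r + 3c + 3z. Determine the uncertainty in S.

Sums and differences: (δS)² = Σ (cᵢ δxᵢ)².
  (δr)² = 0.0329;  (3·δc)² = 1.65;  (3·δz)² = 0.358
δS = √(2.04) = 1.43

1.43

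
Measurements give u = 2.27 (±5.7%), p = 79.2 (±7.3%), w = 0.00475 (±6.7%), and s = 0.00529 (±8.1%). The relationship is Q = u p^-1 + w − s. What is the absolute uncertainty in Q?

Let h = u·p^-1 = 0.0287. δh/h = √((1·δu/u)² + (-1·δp/p)²) = √(0.00325 + 0.00533) = 0.0926, so δh = 0.00265.
Q = h + w − s: δQ = √(δh² + δw² + δs²) = √(7.05e-06 + 1.01e-07 + 1.84e-07) = 0.00271

0.00271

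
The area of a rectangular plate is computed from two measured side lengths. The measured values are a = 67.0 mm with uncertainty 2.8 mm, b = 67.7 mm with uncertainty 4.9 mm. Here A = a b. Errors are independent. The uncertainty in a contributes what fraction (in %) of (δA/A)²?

25.0%

(δA/A)² = (1·δa/a)² + (1·δb/b)²
  a term: (1×0.0418)² = 0.00175
  b term: (1×0.0724)² = 0.00524
Total = 0.00699. Share from a = 0.00175/0.00699 = 0.250.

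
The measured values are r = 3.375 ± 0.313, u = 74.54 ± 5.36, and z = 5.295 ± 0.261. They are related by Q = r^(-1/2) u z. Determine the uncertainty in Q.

21.2

Relative error in a monomial: (δQ/Q)² = Σ (nᵢ · δxᵢ/xᵢ)².
  (−½·δr/r)² = (-0.5×0.0927)² = 0.00215;  (1·δu/u)² = (1×0.0719)² = 0.00517;  (1·δz/z)² = (1×0.0493)² = 0.00243
δQ/Q = √(0.00975) = 0.0987
Q = 214.8, so δQ = 0.0987 × 214.8 = 21.2.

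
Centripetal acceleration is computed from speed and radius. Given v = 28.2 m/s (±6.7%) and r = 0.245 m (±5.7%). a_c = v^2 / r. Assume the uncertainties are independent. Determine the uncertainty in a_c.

473 m/s^2

For a monomial a_c ∝ v^2, r^-1, fractional errors add in quadrature:
  (2·δv/v)² = (2×0.0670)² = 0.0180;  (-1·δr/r)² = (-1×0.0570)² = 0.00325
δa_c/a_c = √(0.0212) = 0.146
a_c = 3250 m/s^2, so δa_c = 0.146 × 3250 = 473 m/s^2.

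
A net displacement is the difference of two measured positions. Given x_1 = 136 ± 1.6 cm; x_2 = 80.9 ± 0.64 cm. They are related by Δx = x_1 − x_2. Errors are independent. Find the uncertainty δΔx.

1.72 cm

Sums and differences: (δΔx)² = Σ (cᵢ δxᵢ)².
  (δx_1)² = 2.56;  (δx_2)² = 0.410
δΔx = √(2.97) = 1.72 cm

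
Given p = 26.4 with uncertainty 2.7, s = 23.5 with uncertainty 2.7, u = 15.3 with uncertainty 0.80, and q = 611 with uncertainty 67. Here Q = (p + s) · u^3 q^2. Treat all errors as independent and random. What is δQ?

Let w = p + s = 49.9. δw = √(δp² + δs²) = √(7.29 + 7.29) = 3.82, so δw/w = 0.0765.
Q is then a monomial in w, u, q:
δQ/Q = √((δw/w)² + (3·δu/u)² + (2·δq/q)²) = √(0.00586 + 0.0246 + 0.0481) = 0.280
Q = 6.67e+10, so δQ = 0.280 × 6.67e+10 = 1.87e+10.

1.87e+10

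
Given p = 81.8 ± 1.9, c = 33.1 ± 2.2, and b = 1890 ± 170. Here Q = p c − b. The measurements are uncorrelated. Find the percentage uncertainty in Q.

Let w = p·c = 2710. δw/w = √((1·δp/p)² + (1·δc/c)²) = √(0.000540 + 0.00442) = 0.0704, so δw = 191.
Q = w − b: δQ = √(δw² + δb²) = √(36300 + 28900) = 255
Q = 818, so δQ/Q = 255/818 = 0.312.

31.2%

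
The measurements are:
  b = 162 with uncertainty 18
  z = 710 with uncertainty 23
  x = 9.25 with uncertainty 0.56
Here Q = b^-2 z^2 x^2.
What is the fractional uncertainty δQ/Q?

0.261

Since Q is a product/quotient, work with relative uncertainties:
  (-2·δb/b)² = (-2×0.111)² = 0.0494;  (2·δz/z)² = (2×0.0324)² = 0.00420;  (2·δx/x)² = (2×0.0605)² = 0.0147
δQ/Q = √(0.0682) = 0.261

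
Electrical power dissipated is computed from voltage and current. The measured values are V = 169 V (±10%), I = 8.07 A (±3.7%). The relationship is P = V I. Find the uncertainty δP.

145 W

For a monomial P ∝ V, I, fractional errors add in quadrature:
  (1·δV/V)² = (1×0.100)² = 0.0100;  (1·δI/I)² = (1×0.0370)² = 0.00137
δP/P = √(0.0114) = 0.107
P = 1360 W, so δP = 0.107 × 1360 = 145 W.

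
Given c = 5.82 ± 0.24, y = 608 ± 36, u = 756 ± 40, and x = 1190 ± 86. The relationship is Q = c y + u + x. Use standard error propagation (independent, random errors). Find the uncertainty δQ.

272

Let p = c·y = 3540. δp/p = √((1·δc/c)² + (1·δy/y)²) = √(0.00170 + 0.00351) = 0.0722, so δp = 255.
Q = p + u + x: δQ = √(δp² + δu² + δx²) = √(65200 + 1600 + 7400) = 272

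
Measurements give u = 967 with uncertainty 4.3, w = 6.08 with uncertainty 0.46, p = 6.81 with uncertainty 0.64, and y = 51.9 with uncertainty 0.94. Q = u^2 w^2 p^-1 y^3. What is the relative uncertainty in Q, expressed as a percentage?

Q is a product of powers, so relative uncertainties combine in quadrature:
  (2·δu/u)² = (2×0.00445)² = 7.91e-05;  (2·δw/w)² = (2×0.0757)² = 0.0229;  (-1·δp/p)² = (-1×0.0940)² = 0.00883;  (3·δy/y)² = (3×0.0181)² = 0.00295
δQ/Q = √(0.0348) = 0.186

18.6%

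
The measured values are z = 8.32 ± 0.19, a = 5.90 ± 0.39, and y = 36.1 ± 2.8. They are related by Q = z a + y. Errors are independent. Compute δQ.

4.43

Let p = z·a = 49.1. δp/p = √((1·δz/z)² + (1·δa/a)²) = √(0.000522 + 0.00437) = 0.0699, so δp = 3.43.
Q = p + y: δQ = √(δp² + δy²) = √(11.8 + 7.84) = 4.43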